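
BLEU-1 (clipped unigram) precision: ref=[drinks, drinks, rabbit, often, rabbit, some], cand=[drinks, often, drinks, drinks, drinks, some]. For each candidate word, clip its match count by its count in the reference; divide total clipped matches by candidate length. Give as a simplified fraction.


Reference word counts: {'drinks': 2, 'often': 1, 'rabbit': 2, 'some': 1}
Checking each candidate word (with clipping):
  'drinks' -> in reference (ref count 2, used 1/2) -> match (matches: 1)
  'often' -> in reference (ref count 1, used 1/1) -> match (matches: 2)
  'drinks' -> in reference (ref count 2, used 2/2) -> match (matches: 3)
  'drinks' -> ref count 2 already used up (2/2) -> clipped, no match (matches: 3)
  'drinks' -> ref count 2 already used up (2/2) -> clipped, no match (matches: 3)
  'some' -> in reference (ref count 1, used 1/1) -> match (matches: 4)
Clipped matches: 4, Candidate length: 6
Precision = 4/6 = 2/3

2/3


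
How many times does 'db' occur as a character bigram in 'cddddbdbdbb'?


Scanning 'cddddbdbdbb' for bigram 'db':
  Position 0: 'cd' -> no
  Position 1: 'dd' -> no
  Position 2: 'dd' -> no
  Position 3: 'dd' -> no
  Position 4: 'db' -> MATCH
  Position 5: 'bd' -> no
  Position 6: 'db' -> MATCH
  Position 7: 'bd' -> no
  Position 8: 'db' -> MATCH
  Position 9: 'bb' -> no
Total matches: 3

3


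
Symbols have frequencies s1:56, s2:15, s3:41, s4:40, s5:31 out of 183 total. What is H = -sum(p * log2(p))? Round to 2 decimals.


Computing entropy H = -sum(p_i * log2(p_i)):
  s1: p = 56/183 = 0.3060, -p*log2(p) = 0.5228
  s2: p = 15/183 = 0.0820, -p*log2(p) = 0.2958
  s3: p = 41/183 = 0.2240, -p*log2(p) = 0.4835
  s4: p = 40/183 = 0.2186, -p*log2(p) = 0.4795
  s5: p = 31/183 = 0.1694, -p*log2(p) = 0.4339
H = sum of terms = 2.2155
Rounded to 2 decimals: 2.22

2.22


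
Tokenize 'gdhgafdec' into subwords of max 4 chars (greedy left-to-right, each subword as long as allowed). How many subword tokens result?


'gdhgafdec' has 9 characters.
Chunking with max size 4:
  Chunk 1: 'gdhg' (positions 0-3)
  Chunk 2: 'afde' (positions 4-7)
  Chunk 3: 'c' (positions 8-8)
Total chunks: ceil(9 / 4) = 3

3


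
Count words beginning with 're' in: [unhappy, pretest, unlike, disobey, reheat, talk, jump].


Checking each word for prefix 're':
  'unhappy' -> no (count: 0)
  'pretest' -> no (count: 0)
  'unlike' -> no (count: 0)
  'disobey' -> no (count: 0)
  'reheat' -> YES, starts with 're' (count: 1)
  'talk' -> no (count: 1)
  'jump' -> no (count: 1)
Total with prefix 're': 1

1


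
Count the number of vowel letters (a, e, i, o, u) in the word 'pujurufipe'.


Scanning each character of 'pujurufipe':
  Position 1: 'p' -> consonant (running count: 0)
  Position 2: 'u' -> vowel (running count: 1)
  Position 3: 'j' -> consonant (running count: 1)
  Position 4: 'u' -> vowel (running count: 2)
  Position 5: 'r' -> consonant (running count: 2)
  Position 6: 'u' -> vowel (running count: 3)
  Position 7: 'f' -> consonant (running count: 3)
  Position 8: 'i' -> vowel (running count: 4)
  Position 9: 'p' -> consonant (running count: 4)
  Position 10: 'e' -> vowel (running count: 5)
Total vowels: 5

5


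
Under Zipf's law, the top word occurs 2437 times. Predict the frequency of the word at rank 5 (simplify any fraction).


Zipf's law: freq(rank) = f1 / rank
f1 = 2437, rank = 5
freq = 2437 / 5
GCD(2437, 5) = 1
Simplified: 2437/5

2437/5


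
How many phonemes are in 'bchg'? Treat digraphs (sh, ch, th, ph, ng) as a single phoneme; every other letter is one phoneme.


Parsing 'bchg' greedily, digraphs first:
  'b' -> consonant phoneme (phonemes so far: 1)
  'ch' -> digraph (1 consonant phoneme) (phonemes so far: 2)
  'g' -> consonant phoneme (phonemes so far: 3)
Total phonemes: 3

3


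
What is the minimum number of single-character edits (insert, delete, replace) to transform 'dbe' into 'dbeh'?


Building DP table for s1='dbe' (len 3) and s2='dbeh' (len 4):
       d  b  e  h
    0  1  2  3  4
  d 1  0  1  2  3
  b 2  1  0  1  2
  e 3  2  1  0  1
Edit distance = dp[3][4] = 1

1


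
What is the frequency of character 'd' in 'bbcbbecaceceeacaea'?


Scanning 'bbcbbecaceceeacaea' for 'd':
  No matches found.
Total occurrences of 'd': 0

0


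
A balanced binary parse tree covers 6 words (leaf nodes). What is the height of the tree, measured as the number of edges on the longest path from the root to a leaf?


In a balanced binary tree with n leaves the deepest leaf is ceil(log2(n)) edges below the root.
log2(6) = 2.5850
ceil(2.5850) = 3
height (edges) = 3

3


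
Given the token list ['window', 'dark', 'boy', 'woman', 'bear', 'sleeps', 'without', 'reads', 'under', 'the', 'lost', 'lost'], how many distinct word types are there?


Listing all tokens and tracking unique types:
  Token 1: 'window' -> NEW (unique so far: 1)
  Token 2: 'dark' -> NEW (unique so far: 2)
  Token 3: 'boy' -> NEW (unique so far: 3)
  Token 4: 'woman' -> NEW (unique so far: 4)
  Token 5: 'bear' -> NEW (unique so far: 5)
  Token 6: 'sleeps' -> NEW (unique so far: 6)
  Token 7: 'without' -> NEW (unique so far: 7)
  Token 8: 'reads' -> NEW (unique so far: 8)
  Token 9: 'under' -> NEW (unique so far: 9)
  Token 10: 'the' -> NEW (unique so far: 10)
  Token 11: 'lost' -> NEW (unique so far: 11)
  Token 12: 'lost' -> duplicate (unique so far: 11)
Unique types: ('bear', 'boy', 'dark', 'lost', 'reads', 'sleeps', 'the', 'under', 'window', 'without', 'woman')
Vocabulary size: 11

11


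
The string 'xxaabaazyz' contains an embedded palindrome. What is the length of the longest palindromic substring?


Scanning 'xxaabaazyz' for palindromic substrings.
Substring at positions 2-6: 'aabaa'.
Check: reverse('aabaa') = 'aabaa' -> palindrome confirmed.
Neighbouring characters ('x' / 'z') break symmetry, so it cannot extend further.
No longer palindromic substring exists; longest length = 5

5


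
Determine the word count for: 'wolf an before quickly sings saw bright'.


Counting words by splitting on spaces:
  Word 1: 'wolf'
  Word 2: 'an'
  Word 3: 'before'
  Word 4: 'quickly'
  Word 5: 'sings'
  Word 6: 'saw'
  Word 7: 'bright'
Total words: 7

7


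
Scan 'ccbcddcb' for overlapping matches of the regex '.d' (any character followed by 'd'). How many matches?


Pattern: .d means any character followed by 'd'.
Scanning 'ccbcddcb' position-by-position:
  Pos 0: window 'cc' -> no
  Pos 1: window 'cb' -> no
  Pos 2: window 'bc' -> no
  Pos 3: window 'cd' -> MATCH
  Pos 4: window 'dd' -> MATCH
  Pos 5: window 'dc' -> no
  Pos 6: window 'cb' -> no
  Pos 7: window 'b' -> no
Total matches: 2

2


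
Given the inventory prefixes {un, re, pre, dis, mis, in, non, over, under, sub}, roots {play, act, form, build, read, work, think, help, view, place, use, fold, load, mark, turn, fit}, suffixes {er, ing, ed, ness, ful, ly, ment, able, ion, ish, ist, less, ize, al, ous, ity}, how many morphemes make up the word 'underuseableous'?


Segmenting 'underuseableous' against the inventory:
  'under' -> prefix (morpheme 1)
  'use' -> root (morpheme 2)
  'able' -> suffix (morpheme 3)
  'ous' -> suffix (morpheme 4)
Total morphemes: 4

4


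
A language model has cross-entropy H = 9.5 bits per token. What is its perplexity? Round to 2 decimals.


Perplexity formula: PP = 2^H
H = 9.5
PP = 2^9.5
Decompose: 2^9.5 = 2^9 * 2^0.5 = 2^9 * sqrt(2)
2^9 = 512, sqrt(2) ~ 1.4142136
PP ~ 512 * 1.4142136 = 724.0773632
Rounded to 2 decimals: 724.08

724.08


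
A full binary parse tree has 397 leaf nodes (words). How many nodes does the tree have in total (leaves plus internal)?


Leaf nodes (terminals): 397
Internal nodes = n - 1 = 397 - 1 = 396
Total = leaves + internal = 397 + 396 = 793

793


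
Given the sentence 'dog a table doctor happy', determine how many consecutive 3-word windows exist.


Word trigrams from [5] words:
  Trigram 1: (dog a table)
  Trigram 2: (a table doctor)
  Trigram 3: (table doctor happy)
Total word trigrams: 5 - 2 = 3

3


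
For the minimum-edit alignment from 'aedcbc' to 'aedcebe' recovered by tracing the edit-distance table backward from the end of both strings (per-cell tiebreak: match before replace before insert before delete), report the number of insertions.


Edit distance = 2. Backtracking from cell (6, 7) with preference match > replace > insert > delete,
then listing the resulting alignment 'aedcbc' -> 'aedcebe' left to right:
  Step 1: keep 'a'
  Step 2: keep 'e'
  Step 3: keep 'd'
  Step 4: keep 'c'
  Step 5: insert 'e' [insertion #1]
  Step 6: keep 'b'
  Step 7: replace c->e
Total insertions: 1

1


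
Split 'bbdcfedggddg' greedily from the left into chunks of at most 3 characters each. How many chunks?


'bbdcfedggddg' has 12 characters.
Chunking with max size 3:
  Chunk 1: 'bbd' (positions 0-2)
  Chunk 2: 'cfe' (positions 3-5)
  Chunk 3: 'dgg' (positions 6-8)
  Chunk 4: 'ddg' (positions 9-11)
Total chunks: ceil(12 / 3) = 4

4


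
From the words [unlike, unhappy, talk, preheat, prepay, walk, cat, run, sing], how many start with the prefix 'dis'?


Checking each word for prefix 'dis':
  'unlike' -> no (count: 0)
  'unhappy' -> no (count: 0)
  'talk' -> no (count: 0)
  'preheat' -> no (count: 0)
  'prepay' -> no (count: 0)
  'walk' -> no (count: 0)
  'cat' -> no (count: 0)
  'run' -> no (count: 0)
  'sing' -> no (count: 0)
Total with prefix 'dis': 0

0


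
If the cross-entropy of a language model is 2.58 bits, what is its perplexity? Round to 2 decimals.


Perplexity formula: PP = 2^H
H = 2.58
PP = 2^2.58
Decompose: 2^2.58 = 2^2 * 2^0.58
2^2 = 4, 2^0.58 ~ 1.4948492
PP ~ 4 * 1.4948492 = 5.9793968
Rounded to 2 decimals: 5.98

5.98


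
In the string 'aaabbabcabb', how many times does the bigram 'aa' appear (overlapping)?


Scanning 'aaabbabcabb' for bigram 'aa':
  Position 0: 'aa' -> MATCH
  Position 1: 'aa' -> MATCH
  Position 2: 'ab' -> no
  Position 3: 'bb' -> no
  Position 4: 'ba' -> no
  Position 5: 'ab' -> no
  Position 6: 'bc' -> no
  Position 7: 'ca' -> no
  Position 8: 'ab' -> no
  Position 9: 'bb' -> no
Total matches: 2

2


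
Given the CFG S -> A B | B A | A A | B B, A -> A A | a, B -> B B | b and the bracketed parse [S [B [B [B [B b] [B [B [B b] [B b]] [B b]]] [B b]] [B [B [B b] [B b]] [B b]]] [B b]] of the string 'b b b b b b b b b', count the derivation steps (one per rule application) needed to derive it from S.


Every bracketed nonterminal node [X ...] in the tree is produced by exactly one rule application.
Reading the tree off as a leftmost derivation:
  Step 1: S  =>  B B   (applied S -> B B)
  Step 2: B B  =>  B B B   (applied B -> B B)
  Step 3: B B B  =>  B B B B   (applied B -> B B)
  Step 4: B B B B  =>  B B B B B   (applied B -> B B)
  Step 5: B B B B B  =>  b B B B B   (applied B -> b)
  Step 6: b B B B B  =>  b B B B B B   (applied B -> B B)
  Step 7: b B B B B B  =>  b B B B B B B   (applied B -> B B)
  Step 8: b B B B B B B  =>  b b B B B B B   (applied B -> b)
  Step 9: b b B B B B B  =>  b b b B B B B   (applied B -> b)
  Step 10: b b b B B B B  =>  b b b b B B B   (applied B -> b)
  Step 11: b b b b B B B  =>  b b b b b B B   (applied B -> b)
  Step 12: b b b b b B B  =>  b b b b b B B B   (applied B -> B B)
  Step 13: b b b b b B B B  =>  b b b b b B B B B   (applied B -> B B)
  Step 14: b b b b b B B B B  =>  b b b b b b B B B   (applied B -> b)
  Step 15: b b b b b b B B B  =>  b b b b b b b B B   (applied B -> b)
  Step 16: b b b b b b b B B  =>  b b b b b b b b B   (applied B -> b)
  Step 17: b b b b b b b b B  =>  b b b b b b b b b   (applied B -> b)
Final yield: b b b b b b b b b
Total rewrite steps: 17

17


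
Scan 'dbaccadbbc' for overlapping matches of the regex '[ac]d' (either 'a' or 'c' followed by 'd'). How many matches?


Pattern: [ac]d means either 'a' or 'c' followed by 'd'.
Scanning 'dbaccadbbc' position-by-position:
  Pos 0: window 'db' -> no
  Pos 1: window 'ba' -> no
  Pos 2: window 'ac' -> no
  Pos 3: window 'cc' -> no
  Pos 4: window 'ca' -> no
  Pos 5: window 'ad' -> MATCH
  Pos 6: window 'db' -> no
  Pos 7: window 'bb' -> no
  Pos 8: window 'bc' -> no
  Pos 9: window 'c' -> no
Total matches: 1

1


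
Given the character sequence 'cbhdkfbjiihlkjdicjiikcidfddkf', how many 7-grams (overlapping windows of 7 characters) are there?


String 'cbhdkfbjiihlkjdicjiikcidfddkf' has length L = 29.
Number of overlapping n-grams = L - n + 1
Substituting: 29 - 7 + 1 = 23

23


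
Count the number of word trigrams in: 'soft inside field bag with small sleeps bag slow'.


Word trigrams from [9] words:
  Trigram 1: (soft inside field)
  Trigram 2: (inside field bag)
  Trigram 3: (field bag with)
  Trigram 4: (bag with small)
  Trigram 5: (with small sleeps)
  Trigram 6: (small sleeps bag)
  Trigram 7: (sleeps bag slow)
Total word trigrams: 9 - 2 = 7

7


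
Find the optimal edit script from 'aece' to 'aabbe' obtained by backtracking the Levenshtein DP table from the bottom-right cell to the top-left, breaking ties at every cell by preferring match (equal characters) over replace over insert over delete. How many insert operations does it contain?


Edit distance = 3. Backtracking from cell (4, 5) with preference match > replace > insert > delete,
then listing the resulting alignment 'aece' -> 'aabbe' left to right:
  Step 1: insert 'a' [insertion #1]
  Step 2: keep 'a'
  Step 3: replace e->b
  Step 4: replace c->b
  Step 5: keep 'e'
Total insertions: 1

1


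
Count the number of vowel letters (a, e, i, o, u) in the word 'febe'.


Scanning each character of 'febe':
  Position 1: 'f' -> consonant (running count: 0)
  Position 2: 'e' -> vowel (running count: 1)
  Position 3: 'b' -> consonant (running count: 1)
  Position 4: 'e' -> vowel (running count: 2)
Total vowels: 2

2


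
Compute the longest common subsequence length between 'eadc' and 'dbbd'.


DP table for LCS of 'eadc' and 'dbbd':
       d  b  b  d
    0  0  0  0  0
  e 0  0  0  0  0
  a 0  0  0  0  0
  d 0  1  1  1  1
  c 0  1  1  1  1
LCS: 'd'
LCS length = 1

1


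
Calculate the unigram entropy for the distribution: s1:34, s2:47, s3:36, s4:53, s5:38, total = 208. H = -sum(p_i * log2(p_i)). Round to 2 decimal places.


Computing entropy H = -sum(p_i * log2(p_i)):
  s1: p = 34/208 = 0.1635, -p*log2(p) = 0.4271
  s2: p = 47/208 = 0.2260, -p*log2(p) = 0.4849
  s3: p = 36/208 = 0.1731, -p*log2(p) = 0.4380
  s4: p = 53/208 = 0.2548, -p*log2(p) = 0.5026
  s5: p = 38/208 = 0.1827, -p*log2(p) = 0.4481
H = sum of terms = 2.3007
Rounded to 2 decimals: 2.30

2.30


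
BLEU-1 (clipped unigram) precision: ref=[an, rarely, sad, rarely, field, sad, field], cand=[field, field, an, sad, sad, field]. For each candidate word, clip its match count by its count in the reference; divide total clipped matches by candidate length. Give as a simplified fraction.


Reference word counts: {'an': 1, 'field': 2, 'rarely': 2, 'sad': 2}
Checking each candidate word (with clipping):
  'field' -> in reference (ref count 2, used 1/2) -> match (matches: 1)
  'field' -> in reference (ref count 2, used 2/2) -> match (matches: 2)
  'an' -> in reference (ref count 1, used 1/1) -> match (matches: 3)
  'sad' -> in reference (ref count 2, used 1/2) -> match (matches: 4)
  'sad' -> in reference (ref count 2, used 2/2) -> match (matches: 5)
  'field' -> ref count 2 already used up (2/2) -> clipped, no match (matches: 5)
Clipped matches: 5, Candidate length: 6
Precision = 5/6

5/6


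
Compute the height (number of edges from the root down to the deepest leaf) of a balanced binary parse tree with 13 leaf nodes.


In a balanced binary tree with n leaves the deepest leaf is ceil(log2(n)) edges below the root.
log2(13) = 3.7004
ceil(3.7004) = 4
height (edges) = 4

4


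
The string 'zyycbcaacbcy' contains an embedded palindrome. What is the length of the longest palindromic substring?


Scanning 'zyycbcaacbcy' for palindromic substrings.
Substring at positions 2-11: 'ycbcaacbcy'.
Check: reverse('ycbcaacbcy') = 'ycbcaacbcy' -> palindrome confirmed.
Neighbouring characters ('y' / '-') break symmetry, so it cannot extend further.
No longer palindromic substring exists; longest length = 10

10


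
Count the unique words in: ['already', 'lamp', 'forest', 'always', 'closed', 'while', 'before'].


Listing all tokens and tracking unique types:
  Token 1: 'already' -> NEW (unique so far: 1)
  Token 2: 'lamp' -> NEW (unique so far: 2)
  Token 3: 'forest' -> NEW (unique so far: 3)
  Token 4: 'always' -> NEW (unique so far: 4)
  Token 5: 'closed' -> NEW (unique so far: 5)
  Token 6: 'while' -> NEW (unique so far: 6)
  Token 7: 'before' -> NEW (unique so far: 7)
Unique types: ('already', 'always', 'before', 'closed', 'forest', 'lamp', 'while')
Vocabulary size: 7

7


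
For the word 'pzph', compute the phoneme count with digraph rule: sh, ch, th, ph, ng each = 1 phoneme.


Parsing 'pzph' greedily, digraphs first:
  'p' -> consonant phoneme (phonemes so far: 1)
  'z' -> consonant phoneme (phonemes so far: 2)
  'ph' -> digraph (1 consonant phoneme) (phonemes so far: 3)
Total phonemes: 3

3


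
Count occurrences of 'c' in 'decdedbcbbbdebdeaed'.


Scanning 'decdedbcbbbdebdeaed' for 'c':
  Position 2: 'c' -> MATCH (count: 1)
  Position 7: 'c' -> MATCH (count: 2)
Total occurrences of 'c': 2

2


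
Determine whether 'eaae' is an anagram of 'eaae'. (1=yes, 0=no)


Sort characters of 'eaae': 'aaee'
Sort characters of 'eaae': 'aaee'
Sorted forms match -> they ARE anagrams
Result: 1

1


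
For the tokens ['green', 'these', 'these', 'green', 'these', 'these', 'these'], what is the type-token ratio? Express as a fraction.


Tokens: 7
Unique types: ('green', 'these') = 2
TTR = 2/7
Already in lowest terms.

2/7


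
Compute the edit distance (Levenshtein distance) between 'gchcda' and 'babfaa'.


Building DP table for s1='gchcda' (len 6) and s2='babfaa' (len 6):
       b  a  b  f  a  a
    0  1  2  3  4  5  6
  g 1  1  2  3  4  5  6
  c 2  2  2  3  4  5  6
  h 3  3  3  3  4  5  6
  c 4  4  4  4  4  5  6
  d 5  5  5  5  5  5  6
  a 6  6  5  6  6  5  5
Edit distance = dp[6][6] = 5

5


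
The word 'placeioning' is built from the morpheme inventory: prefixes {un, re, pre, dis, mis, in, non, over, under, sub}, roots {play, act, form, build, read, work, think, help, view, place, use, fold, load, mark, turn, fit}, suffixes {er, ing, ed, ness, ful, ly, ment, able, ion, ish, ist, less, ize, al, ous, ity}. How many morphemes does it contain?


Segmenting 'placeioning' against the inventory:
  'place' -> root (morpheme 1)
  'ion' -> suffix (morpheme 2)
  'ing' -> suffix (morpheme 3)
Total morphemes: 3

3


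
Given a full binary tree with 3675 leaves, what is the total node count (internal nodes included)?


Leaf nodes (terminals): 3675
Internal nodes = n - 1 = 3675 - 1 = 3674
Total = leaves + internal = 3675 + 3674 = 7349

7349


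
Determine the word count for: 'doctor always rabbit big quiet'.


Counting words by splitting on spaces:
  Word 1: 'doctor'
  Word 2: 'always'
  Word 3: 'rabbit'
  Word 4: 'big'
  Word 5: 'quiet'
Total words: 5

5


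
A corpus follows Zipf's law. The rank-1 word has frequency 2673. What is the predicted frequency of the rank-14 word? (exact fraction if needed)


Zipf's law: freq(rank) = f1 / rank
f1 = 2673, rank = 14
freq = 2673 / 14
GCD(2673, 14) = 1
Simplified: 2673/14

2673/14


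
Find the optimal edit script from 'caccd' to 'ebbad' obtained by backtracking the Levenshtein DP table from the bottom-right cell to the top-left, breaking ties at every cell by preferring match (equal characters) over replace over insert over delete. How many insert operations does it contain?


Edit distance = 4. Backtracking from cell (5, 5) with preference match > replace > insert > delete,
then listing the resulting alignment 'caccd' -> 'ebbad' left to right:
  Step 1: replace c->e
  Step 2: replace a->b
  Step 3: replace c->b
  Step 4: replace c->a
  Step 5: keep 'd'
Total insertions: 0

0


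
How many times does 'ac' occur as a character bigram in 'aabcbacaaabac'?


Scanning 'aabcbacaaabac' for bigram 'ac':
  Position 0: 'aa' -> no
  Position 1: 'ab' -> no
  Position 2: 'bc' -> no
  Position 3: 'cb' -> no
  Position 4: 'ba' -> no
  Position 5: 'ac' -> MATCH
  Position 6: 'ca' -> no
  Position 7: 'aa' -> no
  Position 8: 'aa' -> no
  Position 9: 'ab' -> no
  Position 10: 'ba' -> no
  Position 11: 'ac' -> MATCH
Total matches: 2

2


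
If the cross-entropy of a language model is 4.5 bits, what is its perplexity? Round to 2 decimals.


Perplexity formula: PP = 2^H
H = 4.5
PP = 2^4.5
Decompose: 2^4.5 = 2^4 * 2^0.5 = 2^4 * sqrt(2)
2^4 = 16, sqrt(2) ~ 1.4142136
PP ~ 16 * 1.4142136 = 22.6274176
Rounded to 2 decimals: 22.63

22.63


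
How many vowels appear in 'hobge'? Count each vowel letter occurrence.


Scanning each character of 'hobge':
  Position 1: 'h' -> consonant (running count: 0)
  Position 2: 'o' -> vowel (running count: 1)
  Position 3: 'b' -> consonant (running count: 1)
  Position 4: 'g' -> consonant (running count: 1)
  Position 5: 'e' -> vowel (running count: 2)
Total vowels: 2

2


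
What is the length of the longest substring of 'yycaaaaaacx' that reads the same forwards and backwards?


Scanning 'yycaaaaaacx' for palindromic substrings.
Substring at positions 2-9: 'caaaaaac'.
Check: reverse('caaaaaac') = 'caaaaaac' -> palindrome confirmed.
Neighbouring characters ('y' / 'x') break symmetry, so it cannot extend further.
No longer palindromic substring exists; longest length = 8

8


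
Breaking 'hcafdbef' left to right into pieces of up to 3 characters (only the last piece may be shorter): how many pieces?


'hcafdbef' has 8 characters.
Chunking with max size 3:
  Chunk 1: 'hca' (positions 0-2)
  Chunk 2: 'fdb' (positions 3-5)
  Chunk 3: 'ef' (positions 6-7)
Total chunks: ceil(8 / 3) = 3

3


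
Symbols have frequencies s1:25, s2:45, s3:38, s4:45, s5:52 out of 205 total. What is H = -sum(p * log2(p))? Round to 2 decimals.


Computing entropy H = -sum(p_i * log2(p_i)):
  s1: p = 25/205 = 0.1220, -p*log2(p) = 0.3702
  s2: p = 45/205 = 0.2195, -p*log2(p) = 0.4802
  s3: p = 38/205 = 0.1854, -p*log2(p) = 0.4507
  s4: p = 45/205 = 0.2195, -p*log2(p) = 0.4802
  s5: p = 52/205 = 0.2537, -p*log2(p) = 0.5020
H = sum of terms = 2.2833
Rounded to 2 decimals: 2.28

2.28


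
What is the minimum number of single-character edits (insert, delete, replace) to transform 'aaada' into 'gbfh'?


Building DP table for s1='aaada' (len 5) and s2='gbfh' (len 4):
       g  b  f  h
    0  1  2  3  4
  a 1  1  2  3  4
  a 2  2  2  3  4
  a 3  3  3  3  4
  d 4  4  4  4  4
  a 5  5  5  5  5
Edit distance = dp[5][4] = 5

5


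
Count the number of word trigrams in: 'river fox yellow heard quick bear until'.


Word trigrams from [7] words:
  Trigram 1: (river fox yellow)
  Trigram 2: (fox yellow heard)
  Trigram 3: (yellow heard quick)
  Trigram 4: (heard quick bear)
  Trigram 5: (quick bear until)
Total word trigrams: 7 - 2 = 5

5


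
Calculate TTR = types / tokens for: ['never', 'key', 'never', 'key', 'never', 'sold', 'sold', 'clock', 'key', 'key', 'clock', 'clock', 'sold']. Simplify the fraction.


Tokens: 13
Unique types: ('clock', 'key', 'never', 'sold') = 4
TTR = 4/13
Already in lowest terms.

4/13


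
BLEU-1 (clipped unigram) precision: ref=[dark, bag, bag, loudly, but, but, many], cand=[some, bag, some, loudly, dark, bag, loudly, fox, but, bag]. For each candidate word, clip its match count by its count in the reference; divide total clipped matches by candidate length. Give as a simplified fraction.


Reference word counts: {'bag': 2, 'but': 2, 'dark': 1, 'loudly': 1, 'many': 1}
Checking each candidate word (with clipping):
  'some' -> not in reference -> no match (matches: 0)
  'bag' -> in reference (ref count 2, used 1/2) -> match (matches: 1)
  'some' -> not in reference -> no match (matches: 1)
  'loudly' -> in reference (ref count 1, used 1/1) -> match (matches: 2)
  'dark' -> in reference (ref count 1, used 1/1) -> match (matches: 3)
  'bag' -> in reference (ref count 2, used 2/2) -> match (matches: 4)
  'loudly' -> ref count 1 already used up (1/1) -> clipped, no match (matches: 4)
  'fox' -> not in reference -> no match (matches: 4)
  'but' -> in reference (ref count 2, used 1/2) -> match (matches: 5)
  'bag' -> ref count 2 already used up (2/2) -> clipped, no match (matches: 5)
Clipped matches: 5, Candidate length: 10
Precision = 5/10 = 1/2

1/2


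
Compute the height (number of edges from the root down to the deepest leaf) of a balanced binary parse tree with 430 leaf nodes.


In a balanced binary tree with n leaves the deepest leaf is ceil(log2(n)) edges below the root.
log2(430) = 8.7482
ceil(8.7482) = 9
height (edges) = 9

9


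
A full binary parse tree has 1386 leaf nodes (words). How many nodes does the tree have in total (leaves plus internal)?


Leaf nodes (terminals): 1386
Internal nodes = n - 1 = 1386 - 1 = 1385
Total = leaves + internal = 1386 + 1385 = 2771

2771


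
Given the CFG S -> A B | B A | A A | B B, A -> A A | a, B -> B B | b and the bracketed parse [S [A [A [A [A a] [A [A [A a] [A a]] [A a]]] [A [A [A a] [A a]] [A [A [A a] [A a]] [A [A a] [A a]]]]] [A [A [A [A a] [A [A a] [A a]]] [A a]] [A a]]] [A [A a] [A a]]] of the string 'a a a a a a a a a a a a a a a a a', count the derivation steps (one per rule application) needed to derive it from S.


Every bracketed nonterminal node [X ...] in the tree is produced by exactly one rule application.
Reading the tree off as a leftmost derivation:
  Step 1: S  =>  A A   (applied S -> A A)
  Step 2: A A  =>  A A A   (applied A -> A A)
  Step 3: A A A  =>  A A A A   (applied A -> A A)
  Step 4: A A A A  =>  A A A A A   (applied A -> A A)
  Step 5: A A A A A  =>  a A A A A   (applied A -> a)
  Step 6: a A A A A  =>  a A A A A A   (applied A -> A A)
  Step 7: a A A A A A  =>  a A A A A A A   (applied A -> A A)
  Step 8: a A A A A A A  =>  a a A A A A A   (applied A -> a)
  Step 9: a a A A A A A  =>  a a a A A A A   (applied A -> a)
  Step 10: a a a A A A A  =>  a a a a A A A   (applied A -> a)
  Step 11: a a a a A A A  =>  a a a a A A A A   (applied A -> A A)
  Step 12: a a a a A A A A  =>  a a a a A A A A A   (applied A -> A A)
  Step 13: a a a a A A A A A  =>  a a a a a A A A A   (applied A -> a)
  Step 14: a a a a a A A A A  =>  a a a a a a A A A   (applied A -> a)
  Step 15: a a a a a a A A A  =>  a a a a a a A A A A   (applied A -> A A)
  Step 16: a a a a a a A A A A  =>  a a a a a a A A A A A   (applied A -> A A)
  Step 17: a a a a a a A A A A A  =>  a a a a a a a A A A A   (applied A -> a)
  Step 18: a a a a a a a A A A A  =>  a a a a a a a a A A A   (applied A -> a)
  Step 19: a a a a a a a a A A A  =>  a a a a a a a a A A A A   (applied A -> A A)
  Step 20: a a a a a a a a A A A A  =>  a a a a a a a a a A A A   (applied A -> a)
  Step 21: a a a a a a a a a A A A  =>  a a a a a a a a a a A A   (applied A -> a)
  Step 22: a a a a a a a a a a A A  =>  a a a a a a a a a a A A A   (applied A -> A A)
  Step 23: a a a a a a a a a a A A A  =>  a a a a a a a a a a A A A A   (applied A -> A A)
  Step 24: a a a a a a a a a a A A A A  =>  a a a a a a a a a a A A A A A   (applied A -> A A)
  Step 25: a a a a a a a a a a A A A A A  =>  a a a a a a a a a a a A A A A   (applied A -> a)
  Step 26: a a a a a a a a a a a A A A A  =>  a a a a a a a a a a a A A A A A   (applied A -> A A)
  Step 27: a a a a a a a a a a a A A A A A  =>  a a a a a a a a a a a a A A A A   (applied A -> a)
  Step 28: a a a a a a a a a a a a A A A A  =>  a a a a a a a a a a a a a A A A   (applied A -> a)
  Step 29: a a a a a a a a a a a a a A A A  =>  a a a a a a a a a a a a a a A A   (applied A -> a)
  Step 30: a a a a a a a a a a a a a a A A  =>  a a a a a a a a a a a a a a a A   (applied A -> a)
  Step 31: a a a a a a a a a a a a a a a A  =>  a a a a a a a a a a a a a a a A A   (applied A -> A A)
  Step 32: a a a a a a a a a a a a a a a A A  =>  a a a a a a a a a a a a a a a a A   (applied A -> a)
  Step 33: a a a a a a a a a a a a a a a a A  =>  a a a a a a a a a a a a a a a a a   (applied A -> a)
Final yield: a a a a a a a a a a a a a a a a a
Total rewrite steps: 33

33


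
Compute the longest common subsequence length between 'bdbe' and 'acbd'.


DP table for LCS of 'bdbe' and 'acbd':
       a  c  b  d
    0  0  0  0  0
  b 0  0  0  1  1
  d 0  0  0  1  2
  b 0  0  0  1  2
  e 0  0  0  1  2
LCS: 'bd'
LCS length = 2

2


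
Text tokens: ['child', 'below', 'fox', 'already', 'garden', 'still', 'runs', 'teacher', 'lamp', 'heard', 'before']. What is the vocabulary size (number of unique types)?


Listing all tokens and tracking unique types:
  Token 1: 'child' -> NEW (unique so far: 1)
  Token 2: 'below' -> NEW (unique so far: 2)
  Token 3: 'fox' -> NEW (unique so far: 3)
  Token 4: 'already' -> NEW (unique so far: 4)
  Token 5: 'garden' -> NEW (unique so far: 5)
  Token 6: 'still' -> NEW (unique so far: 6)
  Token 7: 'runs' -> NEW (unique so far: 7)
  Token 8: 'teacher' -> NEW (unique so far: 8)
  Token 9: 'lamp' -> NEW (unique so far: 9)
  Token 10: 'heard' -> NEW (unique so far: 10)
  Token 11: 'before' -> NEW (unique so far: 11)
Unique types: ('already', 'before', 'below', 'child', 'fox', 'garden', 'heard', 'lamp', 'runs', 'still', 'teacher')
Vocabulary size: 11

11


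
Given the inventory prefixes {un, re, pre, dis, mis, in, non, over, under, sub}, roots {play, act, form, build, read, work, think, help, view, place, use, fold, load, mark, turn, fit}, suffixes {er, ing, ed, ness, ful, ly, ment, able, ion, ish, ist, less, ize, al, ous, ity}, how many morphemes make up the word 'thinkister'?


Segmenting 'thinkister' against the inventory:
  'think' -> root (morpheme 1)
  'ist' -> suffix (morpheme 2)
  'er' -> suffix (morpheme 3)
Total morphemes: 3

3


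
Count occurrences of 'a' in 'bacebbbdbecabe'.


Scanning 'bacebbbdbecabe' for 'a':
  Position 1: 'a' -> MATCH (count: 1)
  Position 11: 'a' -> MATCH (count: 2)
Total occurrences of 'a': 2

2


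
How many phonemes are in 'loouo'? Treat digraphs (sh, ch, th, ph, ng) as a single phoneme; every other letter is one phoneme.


Parsing 'loouo' greedily, digraphs first:
  'l' -> consonant phoneme (phonemes so far: 1)
  'o' -> vowel phoneme (phonemes so far: 2)
  'o' -> vowel phoneme (phonemes so far: 3)
  'u' -> vowel phoneme (phonemes so far: 4)
  'o' -> vowel phoneme (phonemes so far: 5)
Total phonemes: 5

5


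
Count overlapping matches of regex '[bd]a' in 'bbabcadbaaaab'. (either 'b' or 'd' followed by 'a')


Pattern: [bd]a means either 'b' or 'd' followed by 'a'.
Scanning 'bbabcadbaaaab' position-by-position:
  Pos 0: window 'bb' -> no
  Pos 1: window 'ba' -> MATCH
  Pos 2: window 'ab' -> no
  Pos 3: window 'bc' -> no
  Pos 4: window 'ca' -> no
  Pos 5: window 'ad' -> no
  Pos 6: window 'db' -> no
  Pos 7: window 'ba' -> MATCH
  Pos 8: window 'aa' -> no
  Pos 9: window 'aa' -> no
  Pos 10: window 'aa' -> no
  Pos 11: window 'ab' -> no
  Pos 12: window 'b' -> no
Total matches: 2

2


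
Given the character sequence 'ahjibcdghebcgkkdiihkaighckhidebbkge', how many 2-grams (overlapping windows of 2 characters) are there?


String 'ahjibcdghebcgkkdiihkaighckhidebbkge' has length L = 35.
Number of overlapping n-grams = L - n + 1
Substituting: 35 - 2 + 1 = 34

34


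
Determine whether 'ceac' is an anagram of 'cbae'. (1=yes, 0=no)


Sort characters of 'ceac': 'acce'
Sort characters of 'cbae': 'abce'
Sorted forms differ -> they are NOT anagrams
Result: 0

0


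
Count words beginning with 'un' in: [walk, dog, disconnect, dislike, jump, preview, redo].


Checking each word for prefix 'un':
  'walk' -> no (count: 0)
  'dog' -> no (count: 0)
  'disconnect' -> no (count: 0)
  'dislike' -> no (count: 0)
  'jump' -> no (count: 0)
  'preview' -> no (count: 0)
  'redo' -> no (count: 0)
Total with prefix 'un': 0

0


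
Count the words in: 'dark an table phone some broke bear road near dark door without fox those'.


Counting words by splitting on spaces:
  Word 1: 'dark'
  Word 2: 'an'
  Word 3: 'table'
  Word 4: 'phone'
  Word 5: 'some'
  Word 6: 'broke'
  Word 7: 'bear'
  Word 8: 'road'
  Word 9: 'near'
  Word 10: 'dark'
  Word 11: 'door'
  Word 12: 'without'
  Word 13: 'fox'
  Word 14: 'those'
Total words: 14

14


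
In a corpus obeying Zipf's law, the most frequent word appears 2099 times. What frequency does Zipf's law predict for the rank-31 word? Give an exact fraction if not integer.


Zipf's law: freq(rank) = f1 / rank
f1 = 2099, rank = 31
freq = 2099 / 31
GCD(2099, 31) = 1
Simplified: 2099/31

2099/31


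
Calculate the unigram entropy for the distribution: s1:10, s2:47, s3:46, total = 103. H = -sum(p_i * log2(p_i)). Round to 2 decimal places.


Computing entropy H = -sum(p_i * log2(p_i)):
  s1: p = 10/103 = 0.0971, -p*log2(p) = 0.3267
  s2: p = 47/103 = 0.4563, -p*log2(p) = 0.5165
  s3: p = 46/103 = 0.4466, -p*log2(p) = 0.5194
H = sum of terms = 1.3626
Rounded to 2 decimals: 1.36

1.36


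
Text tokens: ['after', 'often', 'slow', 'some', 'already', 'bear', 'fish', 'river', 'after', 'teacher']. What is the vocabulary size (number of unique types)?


Listing all tokens and tracking unique types:
  Token 1: 'after' -> NEW (unique so far: 1)
  Token 2: 'often' -> NEW (unique so far: 2)
  Token 3: 'slow' -> NEW (unique so far: 3)
  Token 4: 'some' -> NEW (unique so far: 4)
  Token 5: 'already' -> NEW (unique so far: 5)
  Token 6: 'bear' -> NEW (unique so far: 6)
  Token 7: 'fish' -> NEW (unique so far: 7)
  Token 8: 'river' -> NEW (unique so far: 8)
  Token 9: 'after' -> duplicate (unique so far: 8)
  Token 10: 'teacher' -> NEW (unique so far: 9)
Unique types: ('after', 'already', 'bear', 'fish', 'often', 'river', 'slow', 'some', 'teacher')
Vocabulary size: 9

9


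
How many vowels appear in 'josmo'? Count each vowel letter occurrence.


Scanning each character of 'josmo':
  Position 1: 'j' -> consonant (running count: 0)
  Position 2: 'o' -> vowel (running count: 1)
  Position 3: 's' -> consonant (running count: 1)
  Position 4: 'm' -> consonant (running count: 1)
  Position 5: 'o' -> vowel (running count: 2)
Total vowels: 2

2


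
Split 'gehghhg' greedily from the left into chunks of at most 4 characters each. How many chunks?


'gehghhg' has 7 characters.
Chunking with max size 4:
  Chunk 1: 'gehg' (positions 0-3)
  Chunk 2: 'hhg' (positions 4-6)
Total chunks: ceil(7 / 4) = 2

2


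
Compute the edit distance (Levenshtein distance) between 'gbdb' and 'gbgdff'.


Building DP table for s1='gbdb' (len 4) and s2='gbgdff' (len 6):
       g  b  g  d  f  f
    0  1  2  3  4  5  6
  g 1  0  1  2  3  4  5
  b 2  1  0  1  2  3  4
  d 3  2  1  1  1  2  3
  b 4  3  2  2  2  2  3
Edit distance = dp[4][6] = 3

3


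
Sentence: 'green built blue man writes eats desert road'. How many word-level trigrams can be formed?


Word trigrams from [8] words:
  Trigram 1: (green built blue)
  Trigram 2: (built blue man)
  Trigram 3: (blue man writes)
  Trigram 4: (man writes eats)
  Trigram 5: (writes eats desert)
  Trigram 6: (eats desert road)
Total word trigrams: 8 - 2 = 6

6


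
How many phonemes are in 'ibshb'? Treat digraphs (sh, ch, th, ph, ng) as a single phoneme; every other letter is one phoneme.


Parsing 'ibshb' greedily, digraphs first:
  'i' -> vowel phoneme (phonemes so far: 1)
  'b' -> consonant phoneme (phonemes so far: 2)
  'sh' -> digraph (1 consonant phoneme) (phonemes so far: 3)
  'b' -> consonant phoneme (phonemes so far: 4)
Total phonemes: 4

4


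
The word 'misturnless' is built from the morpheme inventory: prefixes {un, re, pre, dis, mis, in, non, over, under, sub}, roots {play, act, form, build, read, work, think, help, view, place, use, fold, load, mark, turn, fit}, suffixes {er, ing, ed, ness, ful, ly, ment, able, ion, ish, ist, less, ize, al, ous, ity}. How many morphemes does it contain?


Segmenting 'misturnless' against the inventory:
  'mis' -> prefix (morpheme 1)
  'turn' -> root (morpheme 2)
  'less' -> suffix (morpheme 3)
Total morphemes: 3

3


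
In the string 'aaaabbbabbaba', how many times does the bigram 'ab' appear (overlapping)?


Scanning 'aaaabbbabbaba' for bigram 'ab':
  Position 0: 'aa' -> no
  Position 1: 'aa' -> no
  Position 2: 'aa' -> no
  Position 3: 'ab' -> MATCH
  Position 4: 'bb' -> no
  Position 5: 'bb' -> no
  Position 6: 'ba' -> no
  Position 7: 'ab' -> MATCH
  Position 8: 'bb' -> no
  Position 9: 'ba' -> no
  Position 10: 'ab' -> MATCH
  Position 11: 'ba' -> no
Total matches: 3

3


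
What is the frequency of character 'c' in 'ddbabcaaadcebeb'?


Scanning 'ddbabcaaadcebeb' for 'c':
  Position 5: 'c' -> MATCH (count: 1)
  Position 10: 'c' -> MATCH (count: 2)
Total occurrences of 'c': 2

2


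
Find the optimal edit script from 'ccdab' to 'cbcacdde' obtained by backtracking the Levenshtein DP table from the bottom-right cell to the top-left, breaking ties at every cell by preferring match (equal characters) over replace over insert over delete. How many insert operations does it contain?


Edit distance = 5. Backtracking from cell (5, 8) with preference match > replace > insert > delete,
then listing the resulting alignment 'ccdab' -> 'cbcacdde' left to right:
  Step 1: insert 'c' [insertion #1]
  Step 2: insert 'b' [insertion #2]
  Step 3: keep 'c'
  Step 4: insert 'a' [insertion #3]
  Step 5: keep 'c'
  Step 6: keep 'd'
  Step 7: replace a->d
  Step 8: replace b->e
Total insertions: 3

3


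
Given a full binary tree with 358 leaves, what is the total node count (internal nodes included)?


Leaf nodes (terminals): 358
Internal nodes = n - 1 = 358 - 1 = 357
Total = leaves + internal = 358 + 357 = 715

715


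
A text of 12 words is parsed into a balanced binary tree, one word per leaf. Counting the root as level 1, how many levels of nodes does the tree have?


In a balanced binary tree with n leaves the deepest leaf is ceil(log2(n)) edges below the root,
so counting node levels inclusive of root and leaves gives ceil(log2(n)) + 1 levels.
log2(12) = 3.5850
ceil(3.5850) = 4
levels = 4 + 1 = 5

5


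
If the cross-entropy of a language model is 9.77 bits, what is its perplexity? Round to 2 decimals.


Perplexity formula: PP = 2^H
H = 9.77
PP = 2^9.77
Decompose: 2^9.77 = 2^9 * 2^0.77
2^9 = 512, 2^0.77 ~ 1.7052698
PP ~ 512 * 1.7052698 = 873.0981376
Rounded to 2 decimals: 873.10

873.10


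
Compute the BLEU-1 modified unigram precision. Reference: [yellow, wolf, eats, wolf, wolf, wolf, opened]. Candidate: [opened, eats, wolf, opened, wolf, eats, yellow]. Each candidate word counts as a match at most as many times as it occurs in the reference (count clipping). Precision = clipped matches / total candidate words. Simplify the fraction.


Reference word counts: {'eats': 1, 'opened': 1, 'wolf': 4, 'yellow': 1}
Checking each candidate word (with clipping):
  'opened' -> in reference (ref count 1, used 1/1) -> match (matches: 1)
  'eats' -> in reference (ref count 1, used 1/1) -> match (matches: 2)
  'wolf' -> in reference (ref count 4, used 1/4) -> match (matches: 3)
  'opened' -> ref count 1 already used up (1/1) -> clipped, no match (matches: 3)
  'wolf' -> in reference (ref count 4, used 2/4) -> match (matches: 4)
  'eats' -> ref count 1 already used up (1/1) -> clipped, no match (matches: 4)
  'yellow' -> in reference (ref count 1, used 1/1) -> match (matches: 5)
Clipped matches: 5, Candidate length: 7
Precision = 5/7

5/7


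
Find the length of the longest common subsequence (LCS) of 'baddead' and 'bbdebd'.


DP table for LCS of 'baddead' and 'bbdebd':
       b  b  d  e  b  d
    0  0  0  0  0  0  0
  b 0  1  1  1  1  1  1
  a 0  1  1  1  1  1  1
  d 0  1  1  2  2  2  2
  d 0  1  1  2  2  2  3
  e 0  1  1  2  3  3  3
  a 0  1  1  2  3  3  3
  d 0  1  1  2  3  3  4
LCS: 'bded'
LCS length = 4

4


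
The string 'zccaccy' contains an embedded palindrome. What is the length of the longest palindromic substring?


Scanning 'zccaccy' for palindromic substrings.
Substring at positions 1-5: 'ccacc'.
Check: reverse('ccacc') = 'ccacc' -> palindrome confirmed.
Neighbouring characters ('z' / 'y') break symmetry, so it cannot extend further.
No longer palindromic substring exists; longest length = 5

5
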